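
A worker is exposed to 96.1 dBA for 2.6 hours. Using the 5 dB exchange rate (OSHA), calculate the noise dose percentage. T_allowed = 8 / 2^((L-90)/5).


Given values:
  L = 96.1 dBA, T = 2.6 hours
Formula: T_allowed = 8 / 2^((L - 90) / 5)
Compute exponent: (96.1 - 90) / 5 = 1.22
Compute 2^(1.22) = 2.329467
T_allowed = 8 / 2.329467 = 3.434262 hours
Dose = (T / T_allowed) * 100
Dose = (2.6 / 3.434262) * 100 = 75.71

75.71 %


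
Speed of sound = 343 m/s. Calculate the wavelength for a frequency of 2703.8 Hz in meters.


Given values:
  c = 343 m/s, f = 2703.8 Hz
Formula: lambda = c / f
lambda = 343 / 2703.8
lambda = 0.1269

0.1269 m


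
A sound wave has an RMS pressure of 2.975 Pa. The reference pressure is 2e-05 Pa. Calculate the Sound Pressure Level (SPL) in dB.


Given values:
  p = 2.975 Pa
  p_ref = 2e-05 Pa
Formula: SPL = 20 * log10(p / p_ref)
Compute ratio: p / p_ref = 2.975 / 2e-05 = 148750
Compute log10: log10(148750) = 5.172457
Multiply: SPL = 20 * 5.172457 = 103.45

103.45 dB


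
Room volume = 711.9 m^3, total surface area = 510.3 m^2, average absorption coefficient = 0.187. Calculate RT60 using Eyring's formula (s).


Given values:
  V = 711.9 m^3, S = 510.3 m^2, alpha = 0.187
Formula: RT60 = 0.161 * V / (-S * ln(1 - alpha))
Compute ln(1 - 0.187) = ln(0.813) = -0.207024
Denominator: -510.3 * -0.207024 = 105.6443
Numerator: 0.161 * 711.9 = 114.6159
RT60 = 114.6159 / 105.6443 = 1.085

1.085 s


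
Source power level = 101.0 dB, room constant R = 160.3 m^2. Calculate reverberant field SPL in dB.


Given values:
  Lw = 101.0 dB, R = 160.3 m^2
Formula: SPL = Lw + 10 * log10(4 / R)
Compute 4 / R = 4 / 160.3 = 0.024953
Compute 10 * log10(0.024953) = -16.0288
SPL = 101.0 + (-16.0288) = 84.97

84.97 dB


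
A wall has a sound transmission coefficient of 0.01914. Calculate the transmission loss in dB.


Given values:
  tau = 0.01914
Formula: TL = 10 * log10(1 / tau)
Compute 1 / tau = 1 / 0.01914 = 52.2466
Compute log10(52.2466) = 1.718058
TL = 10 * 1.718058 = 17.18

17.18 dB


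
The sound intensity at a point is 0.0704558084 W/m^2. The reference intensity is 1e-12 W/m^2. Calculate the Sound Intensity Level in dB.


Given values:
  I = 0.0704558084 W/m^2
  I_ref = 1e-12 W/m^2
Formula: SIL = 10 * log10(I / I_ref)
Compute ratio: I / I_ref = 70455808400
Compute log10: log10(70455808400) = 10.847917
Multiply: SIL = 10 * 10.847917 = 108.48

108.48 dB


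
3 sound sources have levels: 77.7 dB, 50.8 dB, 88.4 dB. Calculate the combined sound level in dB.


Formula: L_total = 10 * log10( sum(10^(Li/10)) )
  Source 1: 10^(77.7/10) = 58884365.5356
  Source 2: 10^(50.8/10) = 120226.4435
  Source 3: 10^(88.4/10) = 691830970.9189
Sum of linear values = 750835562.898
L_total = 10 * log10(750835562.898) = 88.76

88.76 dB


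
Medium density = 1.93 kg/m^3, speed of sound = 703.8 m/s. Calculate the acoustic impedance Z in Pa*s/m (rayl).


Given values:
  rho = 1.93 kg/m^3
  c = 703.8 m/s
Formula: Z = rho * c
Z = 1.93 * 703.8
Z = 1358.33

1358.33 rayl


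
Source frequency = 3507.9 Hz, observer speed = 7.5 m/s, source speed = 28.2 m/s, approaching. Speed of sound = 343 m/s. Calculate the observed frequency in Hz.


Given values:
  f_s = 3507.9 Hz, v_o = 7.5 m/s, v_s = 28.2 m/s
  Direction: approaching
Formula: f_o = f_s * (c + v_o) / (c - v_s)
Numerator: c + v_o = 343 + 7.5 = 350.5
Denominator: c - v_s = 343 - 28.2 = 314.8
f_o = 3507.9 * 350.5 / 314.8 = 3905.71

3905.71 Hz


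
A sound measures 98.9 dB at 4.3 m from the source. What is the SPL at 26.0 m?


Given values:
  SPL1 = 98.9 dB, r1 = 4.3 m, r2 = 26.0 m
Formula: SPL2 = SPL1 - 20 * log10(r2 / r1)
Compute ratio: r2 / r1 = 26.0 / 4.3 = 6.0465
Compute log10: log10(6.0465) = 0.781504
Compute drop: 20 * 0.781504 = 15.6301
SPL2 = 98.9 - 15.6301 = 83.27

83.27 dB


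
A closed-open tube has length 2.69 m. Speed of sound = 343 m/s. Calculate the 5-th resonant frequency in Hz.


Given values:
  Tube type: closed-open, L = 2.69 m, c = 343 m/s, n = 5
Formula: f_n = (2n - 1) * c / (4 * L)
Compute 2n - 1 = 2*5 - 1 = 9
Compute 4 * L = 4 * 2.69 = 10.76
f = 9 * 343 / 10.76
f = 286.9

286.9 Hz


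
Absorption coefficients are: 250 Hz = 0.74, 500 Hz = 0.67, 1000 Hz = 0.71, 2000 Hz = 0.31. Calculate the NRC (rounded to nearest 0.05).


Given values:
  a_250 = 0.74, a_500 = 0.67
  a_1000 = 0.71, a_2000 = 0.31
Formula: NRC = (a250 + a500 + a1000 + a2000) / 4
Sum = 0.74 + 0.67 + 0.71 + 0.31 = 2.43
NRC = 2.43 / 4 = 0.6075
Rounded to nearest 0.05: 0.6

0.6


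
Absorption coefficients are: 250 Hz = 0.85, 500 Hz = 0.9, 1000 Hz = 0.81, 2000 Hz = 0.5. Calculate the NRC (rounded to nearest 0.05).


Given values:
  a_250 = 0.85, a_500 = 0.9
  a_1000 = 0.81, a_2000 = 0.5
Formula: NRC = (a250 + a500 + a1000 + a2000) / 4
Sum = 0.85 + 0.9 + 0.81 + 0.5 = 3.06
NRC = 3.06 / 4 = 0.765
Rounded to nearest 0.05: 0.75

0.75


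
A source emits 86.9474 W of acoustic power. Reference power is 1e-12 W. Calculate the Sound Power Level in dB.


Given values:
  W = 86.9474 W
  W_ref = 1e-12 W
Formula: SWL = 10 * log10(W / W_ref)
Compute ratio: W / W_ref = 86947400000000
Compute log10: log10(86947400000000) = 13.939257
Multiply: SWL = 10 * 13.939257 = 139.39

139.39 dB


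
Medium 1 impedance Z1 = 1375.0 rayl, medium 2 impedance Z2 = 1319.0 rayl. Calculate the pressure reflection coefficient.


Given values:
  Z1 = 1375.0 rayl, Z2 = 1319.0 rayl
Formula: R = (Z2 - Z1) / (Z2 + Z1)
Numerator: Z2 - Z1 = 1319.0 - 1375.0 = -56.0
Denominator: Z2 + Z1 = 1319.0 + 1375.0 = 2694.0
R = -56.0 / 2694.0 = -0.0208

-0.0208


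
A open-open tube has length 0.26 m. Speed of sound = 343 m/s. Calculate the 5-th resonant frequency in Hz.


Given values:
  Tube type: open-open, L = 0.26 m, c = 343 m/s, n = 5
Formula: f_n = n * c / (2 * L)
Compute 2 * L = 2 * 0.26 = 0.52
f = 5 * 343 / 0.52
f = 3298.08

3298.08 Hz


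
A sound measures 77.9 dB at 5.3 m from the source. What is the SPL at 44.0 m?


Given values:
  SPL1 = 77.9 dB, r1 = 5.3 m, r2 = 44.0 m
Formula: SPL2 = SPL1 - 20 * log10(r2 / r1)
Compute ratio: r2 / r1 = 44.0 / 5.3 = 8.3019
Compute log10: log10(8.3019) = 0.919177
Compute drop: 20 * 0.919177 = 18.3835
SPL2 = 77.9 - 18.3835 = 59.52

59.52 dB


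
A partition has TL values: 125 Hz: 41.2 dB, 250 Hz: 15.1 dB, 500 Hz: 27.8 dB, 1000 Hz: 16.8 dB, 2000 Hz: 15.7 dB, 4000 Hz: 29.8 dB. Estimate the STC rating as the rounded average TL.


Given TL values at each frequency:
  125 Hz: 41.2 dB
  250 Hz: 15.1 dB
  500 Hz: 27.8 dB
  1000 Hz: 16.8 dB
  2000 Hz: 15.7 dB
  4000 Hz: 29.8 dB
Formula: STC ~ round(average of TL values)
Sum = 41.2 + 15.1 + 27.8 + 16.8 + 15.7 + 29.8 = 146.4
Average = 146.4 / 6 = 24.4
Rounded: 24

24


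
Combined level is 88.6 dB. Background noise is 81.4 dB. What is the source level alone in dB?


Given values:
  L_total = 88.6 dB, L_bg = 81.4 dB
Formula: L_source = 10 * log10(10^(L_total/10) - 10^(L_bg/10))
Convert to linear:
  10^(88.6/10) = 724435960.075
  10^(81.4/10) = 138038426.4603
Difference: 724435960.075 - 138038426.4603 = 586397533.6147
L_source = 10 * log10(586397533.6147) = 87.68

87.68 dB


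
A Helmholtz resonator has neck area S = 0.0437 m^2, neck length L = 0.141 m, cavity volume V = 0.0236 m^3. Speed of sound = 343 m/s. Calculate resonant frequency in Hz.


Given values:
  S = 0.0437 m^2, L = 0.141 m, V = 0.0236 m^3, c = 343 m/s
Formula: f = (c / (2*pi)) * sqrt(S / (V * L))
Compute V * L = 0.0236 * 0.141 = 0.0033276
Compute S / (V * L) = 0.0437 / 0.0033276 = 13.1326
Compute sqrt(13.1326) = 3.623893
Compute c / (2*pi) = 343 / 6.283185 = 54.590148
f = 54.590148 * 3.623893 = 197.83

197.83 Hz


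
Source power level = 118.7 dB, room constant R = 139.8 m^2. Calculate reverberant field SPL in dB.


Given values:
  Lw = 118.7 dB, R = 139.8 m^2
Formula: SPL = Lw + 10 * log10(4 / R)
Compute 4 / R = 4 / 139.8 = 0.028612
Compute 10 * log10(0.028612) = -15.4345
SPL = 118.7 + (-15.4345) = 103.27

103.27 dB


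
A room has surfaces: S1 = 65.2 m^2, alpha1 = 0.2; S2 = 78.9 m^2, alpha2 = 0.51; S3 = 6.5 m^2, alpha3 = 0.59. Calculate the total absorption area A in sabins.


Given surfaces:
  Surface 1: 65.2 * 0.2 = 13.04
  Surface 2: 78.9 * 0.51 = 40.239
  Surface 3: 6.5 * 0.59 = 3.835
Formula: A = sum(Si * alpha_i)
A = 13.04 + 40.239 + 3.835
A = 57.11

57.11 sabins


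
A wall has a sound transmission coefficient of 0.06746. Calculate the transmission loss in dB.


Given values:
  tau = 0.06746
Formula: TL = 10 * log10(1 / tau)
Compute 1 / tau = 1 / 0.06746 = 14.8236
Compute log10(14.8236) = 1.170954
TL = 10 * 1.170954 = 11.71

11.71 dB


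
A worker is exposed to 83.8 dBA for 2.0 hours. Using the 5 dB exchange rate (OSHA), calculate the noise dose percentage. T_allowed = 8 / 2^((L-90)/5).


Given values:
  L = 83.8 dBA, T = 2.0 hours
Formula: T_allowed = 8 / 2^((L - 90) / 5)
Compute exponent: (83.8 - 90) / 5 = -1.24
Compute 2^(-1.24) = 0.423373
T_allowed = 8 / 0.423373 = 18.895867 hours
Dose = (T / T_allowed) * 100
Dose = (2.0 / 18.895867) * 100 = 10.58

10.58 %


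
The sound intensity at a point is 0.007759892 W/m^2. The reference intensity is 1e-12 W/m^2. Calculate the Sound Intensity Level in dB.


Given values:
  I = 0.007759892 W/m^2
  I_ref = 1e-12 W/m^2
Formula: SIL = 10 * log10(I / I_ref)
Compute ratio: I / I_ref = 7759892000
Compute log10: log10(7759892000) = 9.889856
Multiply: SIL = 10 * 9.889856 = 98.9

98.9 dB


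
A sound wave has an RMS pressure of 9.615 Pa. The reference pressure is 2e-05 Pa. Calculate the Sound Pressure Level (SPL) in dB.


Given values:
  p = 9.615 Pa
  p_ref = 2e-05 Pa
Formula: SPL = 20 * log10(p / p_ref)
Compute ratio: p / p_ref = 9.615 / 2e-05 = 480750
Compute log10: log10(480750) = 5.681919
Multiply: SPL = 20 * 5.681919 = 113.64

113.64 dB


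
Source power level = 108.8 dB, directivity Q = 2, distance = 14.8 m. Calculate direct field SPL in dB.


Given values:
  Lw = 108.8 dB, Q = 2, r = 14.8 m
Formula: SPL = Lw + 10 * log10(Q / (4 * pi * r^2))
Compute 4 * pi * r^2 = 4 * pi * 14.8^2 = 2752.5378
Compute Q / denom = 2 / 2752.5378 = 0.0007266
Compute 10 * log10(0.0007266) = -31.387
SPL = 108.8 + (-31.387) = 77.41

77.41 dB


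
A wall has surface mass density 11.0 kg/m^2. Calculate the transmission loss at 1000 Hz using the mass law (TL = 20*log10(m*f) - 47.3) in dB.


Given values:
  m = 11.0 kg/m^2, f = 1000 Hz
Formula: TL = 20 * log10(m * f) - 47.3
Compute m * f = 11.0 * 1000 = 11000.0
Compute log10(11000.0) = 4.041393
Compute 20 * 4.041393 = 80.8279
TL = 80.8279 - 47.3 = 33.53

33.53 dB


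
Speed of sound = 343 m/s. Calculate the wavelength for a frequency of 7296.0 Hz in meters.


Given values:
  c = 343 m/s, f = 7296.0 Hz
Formula: lambda = c / f
lambda = 343 / 7296.0
lambda = 0.047

0.047 m


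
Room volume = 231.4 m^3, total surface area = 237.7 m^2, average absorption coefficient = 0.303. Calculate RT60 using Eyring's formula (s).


Given values:
  V = 231.4 m^3, S = 237.7 m^2, alpha = 0.303
Formula: RT60 = 0.161 * V / (-S * ln(1 - alpha))
Compute ln(1 - 0.303) = ln(0.697) = -0.36097
Denominator: -237.7 * -0.36097 = 85.8026
Numerator: 0.161 * 231.4 = 37.2554
RT60 = 37.2554 / 85.8026 = 0.434

0.434 s


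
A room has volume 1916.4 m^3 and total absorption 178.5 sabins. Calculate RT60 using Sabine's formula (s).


Given values:
  V = 1916.4 m^3
  A = 178.5 sabins
Formula: RT60 = 0.161 * V / A
Numerator: 0.161 * 1916.4 = 308.5404
RT60 = 308.5404 / 178.5 = 1.729

1.729 s


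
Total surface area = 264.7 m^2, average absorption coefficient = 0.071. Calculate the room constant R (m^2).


Given values:
  S = 264.7 m^2, alpha = 0.071
Formula: R = S * alpha / (1 - alpha)
Numerator: 264.7 * 0.071 = 18.7937
Denominator: 1 - 0.071 = 0.929
R = 18.7937 / 0.929 = 20.23

20.23 m^2


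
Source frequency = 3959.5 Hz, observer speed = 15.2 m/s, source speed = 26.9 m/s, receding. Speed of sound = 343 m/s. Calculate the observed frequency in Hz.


Given values:
  f_s = 3959.5 Hz, v_o = 15.2 m/s, v_s = 26.9 m/s
  Direction: receding
Formula: f_o = f_s * (c - v_o) / (c + v_s)
Numerator: c - v_o = 343 - 15.2 = 327.8
Denominator: c + v_s = 343 + 26.9 = 369.9
f_o = 3959.5 * 327.8 / 369.9 = 3508.85

3508.85 Hz


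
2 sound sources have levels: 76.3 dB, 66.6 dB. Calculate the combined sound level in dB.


Formula: L_total = 10 * log10( sum(10^(Li/10)) )
  Source 1: 10^(76.3/10) = 42657951.8802
  Source 2: 10^(66.6/10) = 4570881.8961
Sum of linear values = 47228833.7763
L_total = 10 * log10(47228833.7763) = 76.74

76.74 dB


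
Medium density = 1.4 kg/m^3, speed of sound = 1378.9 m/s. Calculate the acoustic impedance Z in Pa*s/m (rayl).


Given values:
  rho = 1.4 kg/m^3
  c = 1378.9 m/s
Formula: Z = rho * c
Z = 1.4 * 1378.9
Z = 1930.46

1930.46 rayl


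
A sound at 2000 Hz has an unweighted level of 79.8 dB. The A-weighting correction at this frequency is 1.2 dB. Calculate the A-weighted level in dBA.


Given values:
  SPL = 79.8 dB
  A-weighting at 2000 Hz = 1.2 dB
Formula: L_A = SPL + A_weight
L_A = 79.8 + (1.2)
L_A = 81.0

81.0 dBA


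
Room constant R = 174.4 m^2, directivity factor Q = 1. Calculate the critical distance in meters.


Given values:
  R = 174.4 m^2, Q = 1
Formula: d_c = 0.141 * sqrt(Q * R)
Compute Q * R = 1 * 174.4 = 174.4
Compute sqrt(174.4) = 13.2061
d_c = 0.141 * 13.2061 = 1.862

1.862 m


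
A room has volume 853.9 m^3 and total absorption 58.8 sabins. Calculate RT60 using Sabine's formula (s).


Given values:
  V = 853.9 m^3
  A = 58.8 sabins
Formula: RT60 = 0.161 * V / A
Numerator: 0.161 * 853.9 = 137.4779
RT60 = 137.4779 / 58.8 = 2.338

2.338 s


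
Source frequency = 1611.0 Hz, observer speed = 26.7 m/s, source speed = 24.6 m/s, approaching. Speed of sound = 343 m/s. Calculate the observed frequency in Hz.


Given values:
  f_s = 1611.0 Hz, v_o = 26.7 m/s, v_s = 24.6 m/s
  Direction: approaching
Formula: f_o = f_s * (c + v_o) / (c - v_s)
Numerator: c + v_o = 343 + 26.7 = 369.7
Denominator: c - v_s = 343 - 24.6 = 318.4
f_o = 1611.0 * 369.7 / 318.4 = 1870.56

1870.56 Hz


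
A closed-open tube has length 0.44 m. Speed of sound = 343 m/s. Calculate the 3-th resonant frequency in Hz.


Given values:
  Tube type: closed-open, L = 0.44 m, c = 343 m/s, n = 3
Formula: f_n = (2n - 1) * c / (4 * L)
Compute 2n - 1 = 2*3 - 1 = 5
Compute 4 * L = 4 * 0.44 = 1.76
f = 5 * 343 / 1.76
f = 974.43

974.43 Hz


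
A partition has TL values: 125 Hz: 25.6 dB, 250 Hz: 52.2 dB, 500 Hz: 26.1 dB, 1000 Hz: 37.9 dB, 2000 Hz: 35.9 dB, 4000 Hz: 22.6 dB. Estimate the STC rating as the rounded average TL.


Given TL values at each frequency:
  125 Hz: 25.6 dB
  250 Hz: 52.2 dB
  500 Hz: 26.1 dB
  1000 Hz: 37.9 dB
  2000 Hz: 35.9 dB
  4000 Hz: 22.6 dB
Formula: STC ~ round(average of TL values)
Sum = 25.6 + 52.2 + 26.1 + 37.9 + 35.9 + 22.6 = 200.3
Average = 200.3 / 6 = 33.38
Rounded: 33

33


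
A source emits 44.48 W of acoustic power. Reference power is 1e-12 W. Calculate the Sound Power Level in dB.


Given values:
  W = 44.48 W
  W_ref = 1e-12 W
Formula: SWL = 10 * log10(W / W_ref)
Compute ratio: W / W_ref = 44480000000000
Compute log10: log10(44480000000000) = 13.648165
Multiply: SWL = 10 * 13.648165 = 136.48

136.48 dB


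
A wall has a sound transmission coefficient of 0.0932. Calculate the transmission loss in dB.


Given values:
  tau = 0.0932
Formula: TL = 10 * log10(1 / tau)
Compute 1 / tau = 1 / 0.0932 = 10.7296
Compute log10(10.7296) = 1.030584
TL = 10 * 1.030584 = 10.31

10.31 dB


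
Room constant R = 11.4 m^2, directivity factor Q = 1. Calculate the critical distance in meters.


Given values:
  R = 11.4 m^2, Q = 1
Formula: d_c = 0.141 * sqrt(Q * R)
Compute Q * R = 1 * 11.4 = 11.4
Compute sqrt(11.4) = 3.3764
d_c = 0.141 * 3.3764 = 0.476

0.476 m


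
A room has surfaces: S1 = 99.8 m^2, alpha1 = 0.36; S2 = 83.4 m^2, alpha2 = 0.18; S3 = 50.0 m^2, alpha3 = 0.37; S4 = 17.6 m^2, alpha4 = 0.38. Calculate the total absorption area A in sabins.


Given surfaces:
  Surface 1: 99.8 * 0.36 = 35.928
  Surface 2: 83.4 * 0.18 = 15.012
  Surface 3: 50.0 * 0.37 = 18.5
  Surface 4: 17.6 * 0.38 = 6.688
Formula: A = sum(Si * alpha_i)
A = 35.928 + 15.012 + 18.5 + 6.688
A = 76.13

76.13 sabins


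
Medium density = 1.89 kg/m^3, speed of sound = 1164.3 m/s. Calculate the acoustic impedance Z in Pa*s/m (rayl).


Given values:
  rho = 1.89 kg/m^3
  c = 1164.3 m/s
Formula: Z = rho * c
Z = 1.89 * 1164.3
Z = 2200.53

2200.53 rayl


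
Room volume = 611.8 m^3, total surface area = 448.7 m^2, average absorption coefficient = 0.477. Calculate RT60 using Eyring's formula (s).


Given values:
  V = 611.8 m^3, S = 448.7 m^2, alpha = 0.477
Formula: RT60 = 0.161 * V / (-S * ln(1 - alpha))
Compute ln(1 - 0.477) = ln(0.523) = -0.648174
Denominator: -448.7 * -0.648174 = 290.8357
Numerator: 0.161 * 611.8 = 98.4998
RT60 = 98.4998 / 290.8357 = 0.339

0.339 s


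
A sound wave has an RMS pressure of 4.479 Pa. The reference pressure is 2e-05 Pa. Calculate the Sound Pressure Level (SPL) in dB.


Given values:
  p = 4.479 Pa
  p_ref = 2e-05 Pa
Formula: SPL = 20 * log10(p / p_ref)
Compute ratio: p / p_ref = 4.479 / 2e-05 = 223950
Compute log10: log10(223950) = 5.350151
Multiply: SPL = 20 * 5.350151 = 107.0

107.0 dB


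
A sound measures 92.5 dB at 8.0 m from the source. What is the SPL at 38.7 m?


Given values:
  SPL1 = 92.5 dB, r1 = 8.0 m, r2 = 38.7 m
Formula: SPL2 = SPL1 - 20 * log10(r2 / r1)
Compute ratio: r2 / r1 = 38.7 / 8.0 = 4.8375
Compute log10: log10(4.8375) = 0.684621
Compute drop: 20 * 0.684621 = 13.6924
SPL2 = 92.5 - 13.6924 = 78.81

78.81 dB


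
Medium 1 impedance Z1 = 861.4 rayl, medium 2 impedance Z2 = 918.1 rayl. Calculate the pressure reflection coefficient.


Given values:
  Z1 = 861.4 rayl, Z2 = 918.1 rayl
Formula: R = (Z2 - Z1) / (Z2 + Z1)
Numerator: Z2 - Z1 = 918.1 - 861.4 = 56.7
Denominator: Z2 + Z1 = 918.1 + 861.4 = 1779.5
R = 56.7 / 1779.5 = 0.0319

0.0319


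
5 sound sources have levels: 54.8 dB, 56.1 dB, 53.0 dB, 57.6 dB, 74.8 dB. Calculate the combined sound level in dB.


Formula: L_total = 10 * log10( sum(10^(Li/10)) )
  Source 1: 10^(54.8/10) = 301995.172
  Source 2: 10^(56.1/10) = 407380.2778
  Source 3: 10^(53.0/10) = 199526.2315
  Source 4: 10^(57.6/10) = 575439.9373
  Source 5: 10^(74.8/10) = 30199517.204
Sum of linear values = 31683858.8226
L_total = 10 * log10(31683858.8226) = 75.01

75.01 dB


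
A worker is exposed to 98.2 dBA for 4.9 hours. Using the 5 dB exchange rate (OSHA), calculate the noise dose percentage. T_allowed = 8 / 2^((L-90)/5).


Given values:
  L = 98.2 dBA, T = 4.9 hours
Formula: T_allowed = 8 / 2^((L - 90) / 5)
Compute exponent: (98.2 - 90) / 5 = 1.64
Compute 2^(1.64) = 3.116658
T_allowed = 8 / 3.116658 = 2.566852 hours
Dose = (T / T_allowed) * 100
Dose = (4.9 / 2.566852) * 100 = 190.9

190.9 %


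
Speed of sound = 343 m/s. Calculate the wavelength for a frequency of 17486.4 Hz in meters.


Given values:
  c = 343 m/s, f = 17486.4 Hz
Formula: lambda = c / f
lambda = 343 / 17486.4
lambda = 0.0196

0.0196 m


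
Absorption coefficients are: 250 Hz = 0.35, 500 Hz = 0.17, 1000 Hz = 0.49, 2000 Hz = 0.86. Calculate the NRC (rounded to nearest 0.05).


Given values:
  a_250 = 0.35, a_500 = 0.17
  a_1000 = 0.49, a_2000 = 0.86
Formula: NRC = (a250 + a500 + a1000 + a2000) / 4
Sum = 0.35 + 0.17 + 0.49 + 0.86 = 1.87
NRC = 1.87 / 4 = 0.4675
Rounded to nearest 0.05: 0.45

0.45


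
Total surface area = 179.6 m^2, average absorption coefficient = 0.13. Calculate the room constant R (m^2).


Given values:
  S = 179.6 m^2, alpha = 0.13
Formula: R = S * alpha / (1 - alpha)
Numerator: 179.6 * 0.13 = 23.348
Denominator: 1 - 0.13 = 0.87
R = 23.348 / 0.87 = 26.84

26.84 m^2


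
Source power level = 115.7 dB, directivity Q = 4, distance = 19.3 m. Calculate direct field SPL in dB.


Given values:
  Lw = 115.7 dB, Q = 4, r = 19.3 m
Formula: SPL = Lw + 10 * log10(Q / (4 * pi * r^2))
Compute 4 * pi * r^2 = 4 * pi * 19.3^2 = 4680.8474
Compute Q / denom = 4 / 4680.8474 = 0.00085455
Compute 10 * log10(0.00085455) = -30.6826
SPL = 115.7 + (-30.6826) = 85.02

85.02 dB


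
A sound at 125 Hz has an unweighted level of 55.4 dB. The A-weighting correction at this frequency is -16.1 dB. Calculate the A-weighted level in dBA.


Given values:
  SPL = 55.4 dB
  A-weighting at 125 Hz = -16.1 dB
Formula: L_A = SPL + A_weight
L_A = 55.4 + (-16.1)
L_A = 39.3

39.3 dBA


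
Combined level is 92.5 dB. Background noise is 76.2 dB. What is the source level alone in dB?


Given values:
  L_total = 92.5 dB, L_bg = 76.2 dB
Formula: L_source = 10 * log10(10^(L_total/10) - 10^(L_bg/10))
Convert to linear:
  10^(92.5/10) = 1778279410.0389
  10^(76.2/10) = 41686938.347
Difference: 1778279410.0389 - 41686938.347 = 1736592471.6919
L_source = 10 * log10(1736592471.6919) = 92.4

92.4 dB


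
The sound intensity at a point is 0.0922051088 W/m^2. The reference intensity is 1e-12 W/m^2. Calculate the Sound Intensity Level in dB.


Given values:
  I = 0.0922051088 W/m^2
  I_ref = 1e-12 W/m^2
Formula: SIL = 10 * log10(I / I_ref)
Compute ratio: I / I_ref = 92205108800
Compute log10: log10(92205108800) = 10.964755
Multiply: SIL = 10 * 10.964755 = 109.65

109.65 dB


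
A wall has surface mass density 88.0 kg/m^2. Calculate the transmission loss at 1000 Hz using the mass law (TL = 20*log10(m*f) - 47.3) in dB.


Given values:
  m = 88.0 kg/m^2, f = 1000 Hz
Formula: TL = 20 * log10(m * f) - 47.3
Compute m * f = 88.0 * 1000 = 88000.0
Compute log10(88000.0) = 4.944483
Compute 20 * 4.944483 = 98.8897
TL = 98.8897 - 47.3 = 51.59

51.59 dB


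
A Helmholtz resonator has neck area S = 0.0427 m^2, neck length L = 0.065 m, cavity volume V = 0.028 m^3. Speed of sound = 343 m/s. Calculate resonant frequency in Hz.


Given values:
  S = 0.0427 m^2, L = 0.065 m, V = 0.028 m^3, c = 343 m/s
Formula: f = (c / (2*pi)) * sqrt(S / (V * L))
Compute V * L = 0.028 * 0.065 = 0.00182
Compute S / (V * L) = 0.0427 / 0.00182 = 23.4615
Compute sqrt(23.4615) = 4.843707
Compute c / (2*pi) = 343 / 6.283185 = 54.590148
f = 54.590148 * 4.843707 = 264.42

264.42 Hz


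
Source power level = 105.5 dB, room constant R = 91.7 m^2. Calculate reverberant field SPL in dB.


Given values:
  Lw = 105.5 dB, R = 91.7 m^2
Formula: SPL = Lw + 10 * log10(4 / R)
Compute 4 / R = 4 / 91.7 = 0.043621
Compute 10 * log10(0.043621) = -13.603
SPL = 105.5 + (-13.603) = 91.9

91.9 dB


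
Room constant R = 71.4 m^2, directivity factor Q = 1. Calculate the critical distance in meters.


Given values:
  R = 71.4 m^2, Q = 1
Formula: d_c = 0.141 * sqrt(Q * R)
Compute Q * R = 1 * 71.4 = 71.4
Compute sqrt(71.4) = 8.4499
d_c = 0.141 * 8.4499 = 1.191

1.191 m


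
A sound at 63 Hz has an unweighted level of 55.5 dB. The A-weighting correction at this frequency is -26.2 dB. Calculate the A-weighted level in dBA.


Given values:
  SPL = 55.5 dB
  A-weighting at 63 Hz = -26.2 dB
Formula: L_A = SPL + A_weight
L_A = 55.5 + (-26.2)
L_A = 29.3

29.3 dBA


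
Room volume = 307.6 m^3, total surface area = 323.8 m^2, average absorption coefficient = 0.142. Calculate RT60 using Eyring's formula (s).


Given values:
  V = 307.6 m^3, S = 323.8 m^2, alpha = 0.142
Formula: RT60 = 0.161 * V / (-S * ln(1 - alpha))
Compute ln(1 - 0.142) = ln(0.858) = -0.153151
Denominator: -323.8 * -0.153151 = 49.5903
Numerator: 0.161 * 307.6 = 49.5236
RT60 = 49.5236 / 49.5903 = 0.999

0.999 s


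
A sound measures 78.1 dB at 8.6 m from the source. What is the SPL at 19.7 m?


Given values:
  SPL1 = 78.1 dB, r1 = 8.6 m, r2 = 19.7 m
Formula: SPL2 = SPL1 - 20 * log10(r2 / r1)
Compute ratio: r2 / r1 = 19.7 / 8.6 = 2.2907
Compute log10: log10(2.2907) = 0.359968
Compute drop: 20 * 0.359968 = 7.1994
SPL2 = 78.1 - 7.1994 = 70.9

70.9 dB


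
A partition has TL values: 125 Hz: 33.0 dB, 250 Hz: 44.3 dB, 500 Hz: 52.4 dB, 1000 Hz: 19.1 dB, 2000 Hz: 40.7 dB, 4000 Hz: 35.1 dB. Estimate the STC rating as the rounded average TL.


Given TL values at each frequency:
  125 Hz: 33.0 dB
  250 Hz: 44.3 dB
  500 Hz: 52.4 dB
  1000 Hz: 19.1 dB
  2000 Hz: 40.7 dB
  4000 Hz: 35.1 dB
Formula: STC ~ round(average of TL values)
Sum = 33.0 + 44.3 + 52.4 + 19.1 + 40.7 + 35.1 = 224.6
Average = 224.6 / 6 = 37.43
Rounded: 37

37


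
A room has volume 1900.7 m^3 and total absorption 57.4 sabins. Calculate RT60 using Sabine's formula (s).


Given values:
  V = 1900.7 m^3
  A = 57.4 sabins
Formula: RT60 = 0.161 * V / A
Numerator: 0.161 * 1900.7 = 306.0127
RT60 = 306.0127 / 57.4 = 5.331

5.331 s


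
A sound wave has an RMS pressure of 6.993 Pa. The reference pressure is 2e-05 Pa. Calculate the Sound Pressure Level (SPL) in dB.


Given values:
  p = 6.993 Pa
  p_ref = 2e-05 Pa
Formula: SPL = 20 * log10(p / p_ref)
Compute ratio: p / p_ref = 6.993 / 2e-05 = 349650
Compute log10: log10(349650) = 5.543634
Multiply: SPL = 20 * 5.543634 = 110.87

110.87 dB


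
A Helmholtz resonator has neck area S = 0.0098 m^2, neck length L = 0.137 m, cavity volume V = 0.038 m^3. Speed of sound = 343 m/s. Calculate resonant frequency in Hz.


Given values:
  S = 0.0098 m^2, L = 0.137 m, V = 0.038 m^3, c = 343 m/s
Formula: f = (c / (2*pi)) * sqrt(S / (V * L))
Compute V * L = 0.038 * 0.137 = 0.005206
Compute S / (V * L) = 0.0098 / 0.005206 = 1.8824
Compute sqrt(1.8824) = 1.372006
Compute c / (2*pi) = 343 / 6.283185 = 54.590148
f = 54.590148 * 1.372006 = 74.9

74.9 Hz


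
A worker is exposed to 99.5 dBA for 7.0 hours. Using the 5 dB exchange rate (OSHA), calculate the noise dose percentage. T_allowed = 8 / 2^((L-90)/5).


Given values:
  L = 99.5 dBA, T = 7.0 hours
Formula: T_allowed = 8 / 2^((L - 90) / 5)
Compute exponent: (99.5 - 90) / 5 = 1.9
Compute 2^(1.9) = 3.732132
T_allowed = 8 / 3.732132 = 2.143547 hours
Dose = (T / T_allowed) * 100
Dose = (7.0 / 2.143547) * 100 = 326.56

326.56 %


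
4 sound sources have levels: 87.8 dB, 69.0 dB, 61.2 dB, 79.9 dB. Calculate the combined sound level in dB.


Formula: L_total = 10 * log10( sum(10^(Li/10)) )
  Source 1: 10^(87.8/10) = 602559586.0744
  Source 2: 10^(69.0/10) = 7943282.3472
  Source 3: 10^(61.2/10) = 1318256.7386
  Source 4: 10^(79.9/10) = 97723722.0956
Sum of linear values = 709544847.2558
L_total = 10 * log10(709544847.2558) = 88.51

88.51 dB


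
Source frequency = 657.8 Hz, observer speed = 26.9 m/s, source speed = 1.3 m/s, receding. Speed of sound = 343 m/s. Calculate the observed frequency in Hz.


Given values:
  f_s = 657.8 Hz, v_o = 26.9 m/s, v_s = 1.3 m/s
  Direction: receding
Formula: f_o = f_s * (c - v_o) / (c + v_s)
Numerator: c - v_o = 343 - 26.9 = 316.1
Denominator: c + v_s = 343 + 1.3 = 344.3
f_o = 657.8 * 316.1 / 344.3 = 603.92

603.92 Hz


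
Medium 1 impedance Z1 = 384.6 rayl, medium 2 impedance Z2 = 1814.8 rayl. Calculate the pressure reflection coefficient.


Given values:
  Z1 = 384.6 rayl, Z2 = 1814.8 rayl
Formula: R = (Z2 - Z1) / (Z2 + Z1)
Numerator: Z2 - Z1 = 1814.8 - 384.6 = 1430.2
Denominator: Z2 + Z1 = 1814.8 + 384.6 = 2199.4
R = 1430.2 / 2199.4 = 0.6503

0.6503


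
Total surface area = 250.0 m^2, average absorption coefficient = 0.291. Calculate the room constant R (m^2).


Given values:
  S = 250.0 m^2, alpha = 0.291
Formula: R = S * alpha / (1 - alpha)
Numerator: 250.0 * 0.291 = 72.75
Denominator: 1 - 0.291 = 0.709
R = 72.75 / 0.709 = 102.61

102.61 m^2


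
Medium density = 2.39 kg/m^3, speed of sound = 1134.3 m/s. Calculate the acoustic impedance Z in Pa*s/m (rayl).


Given values:
  rho = 2.39 kg/m^3
  c = 1134.3 m/s
Formula: Z = rho * c
Z = 2.39 * 1134.3
Z = 2710.98

2710.98 rayl


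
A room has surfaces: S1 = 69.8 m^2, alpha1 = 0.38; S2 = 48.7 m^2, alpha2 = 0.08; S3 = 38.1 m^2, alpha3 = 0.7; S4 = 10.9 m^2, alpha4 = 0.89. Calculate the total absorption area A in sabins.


Given surfaces:
  Surface 1: 69.8 * 0.38 = 26.524
  Surface 2: 48.7 * 0.08 = 3.896
  Surface 3: 38.1 * 0.7 = 26.67
  Surface 4: 10.9 * 0.89 = 9.701
Formula: A = sum(Si * alpha_i)
A = 26.524 + 3.896 + 26.67 + 9.701
A = 66.79

66.79 sabins


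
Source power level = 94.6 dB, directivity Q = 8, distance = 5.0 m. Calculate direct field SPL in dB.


Given values:
  Lw = 94.6 dB, Q = 8, r = 5.0 m
Formula: SPL = Lw + 10 * log10(Q / (4 * pi * r^2))
Compute 4 * pi * r^2 = 4 * pi * 5.0^2 = 314.1593
Compute Q / denom = 8 / 314.1593 = 0.02546479
Compute 10 * log10(0.02546479) = -15.9406
SPL = 94.6 + (-15.9406) = 78.66

78.66 dB


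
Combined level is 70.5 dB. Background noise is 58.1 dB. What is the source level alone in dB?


Given values:
  L_total = 70.5 dB, L_bg = 58.1 dB
Formula: L_source = 10 * log10(10^(L_total/10) - 10^(L_bg/10))
Convert to linear:
  10^(70.5/10) = 11220184.543
  10^(58.1/10) = 645654.229
Difference: 11220184.543 - 645654.229 = 10574530.314
L_source = 10 * log10(10574530.314) = 70.24

70.24 dB


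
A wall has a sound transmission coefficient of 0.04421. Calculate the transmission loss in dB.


Given values:
  tau = 0.04421
Formula: TL = 10 * log10(1 / tau)
Compute 1 / tau = 1 / 0.04421 = 22.6193
Compute log10(22.6193) = 1.354479
TL = 10 * 1.354479 = 13.54

13.54 dB


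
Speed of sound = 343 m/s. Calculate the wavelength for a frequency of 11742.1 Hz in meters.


Given values:
  c = 343 m/s, f = 11742.1 Hz
Formula: lambda = c / f
lambda = 343 / 11742.1
lambda = 0.0292

0.0292 m


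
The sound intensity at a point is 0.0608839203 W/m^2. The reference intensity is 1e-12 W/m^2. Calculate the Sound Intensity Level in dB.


Given values:
  I = 0.0608839203 W/m^2
  I_ref = 1e-12 W/m^2
Formula: SIL = 10 * log10(I / I_ref)
Compute ratio: I / I_ref = 60883920300
Compute log10: log10(60883920300) = 10.784503
Multiply: SIL = 10 * 10.784503 = 107.85

107.85 dB


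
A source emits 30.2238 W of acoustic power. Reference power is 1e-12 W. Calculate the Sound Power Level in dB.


Given values:
  W = 30.2238 W
  W_ref = 1e-12 W
Formula: SWL = 10 * log10(W / W_ref)
Compute ratio: W / W_ref = 30223800000000
Compute log10: log10(30223800000000) = 13.480349
Multiply: SWL = 10 * 13.480349 = 134.8

134.8 dB


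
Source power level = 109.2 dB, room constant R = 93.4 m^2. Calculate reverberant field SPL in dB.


Given values:
  Lw = 109.2 dB, R = 93.4 m^2
Formula: SPL = Lw + 10 * log10(4 / R)
Compute 4 / R = 4 / 93.4 = 0.042827
Compute 10 * log10(0.042827) = -13.6828
SPL = 109.2 + (-13.6828) = 95.52

95.52 dB


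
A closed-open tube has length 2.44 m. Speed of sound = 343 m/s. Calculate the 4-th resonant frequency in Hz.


Given values:
  Tube type: closed-open, L = 2.44 m, c = 343 m/s, n = 4
Formula: f_n = (2n - 1) * c / (4 * L)
Compute 2n - 1 = 2*4 - 1 = 7
Compute 4 * L = 4 * 2.44 = 9.76
f = 7 * 343 / 9.76
f = 246.0

246.0 Hz


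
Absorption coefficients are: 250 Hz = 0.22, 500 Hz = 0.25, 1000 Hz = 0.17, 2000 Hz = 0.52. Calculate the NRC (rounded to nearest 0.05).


Given values:
  a_250 = 0.22, a_500 = 0.25
  a_1000 = 0.17, a_2000 = 0.52
Formula: NRC = (a250 + a500 + a1000 + a2000) / 4
Sum = 0.22 + 0.25 + 0.17 + 0.52 = 1.16
NRC = 1.16 / 4 = 0.29
Rounded to nearest 0.05: 0.3

0.3


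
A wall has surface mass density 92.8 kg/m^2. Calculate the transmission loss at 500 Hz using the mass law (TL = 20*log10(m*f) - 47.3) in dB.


Given values:
  m = 92.8 kg/m^2, f = 500 Hz
Formula: TL = 20 * log10(m * f) - 47.3
Compute m * f = 92.8 * 500 = 46400.0
Compute log10(46400.0) = 4.666518
Compute 20 * 4.666518 = 93.3304
TL = 93.3304 - 47.3 = 46.03

46.03 dB


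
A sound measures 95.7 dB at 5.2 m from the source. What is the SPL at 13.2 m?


Given values:
  SPL1 = 95.7 dB, r1 = 5.2 m, r2 = 13.2 m
Formula: SPL2 = SPL1 - 20 * log10(r2 / r1)
Compute ratio: r2 / r1 = 13.2 / 5.2 = 2.5385
Compute log10: log10(2.5385) = 0.404577
Compute drop: 20 * 0.404577 = 8.0915
SPL2 = 95.7 - 8.0915 = 87.61

87.61 dB


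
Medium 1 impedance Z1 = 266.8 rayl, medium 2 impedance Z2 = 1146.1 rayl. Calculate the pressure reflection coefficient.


Given values:
  Z1 = 266.8 rayl, Z2 = 1146.1 rayl
Formula: R = (Z2 - Z1) / (Z2 + Z1)
Numerator: Z2 - Z1 = 1146.1 - 266.8 = 879.3
Denominator: Z2 + Z1 = 1146.1 + 266.8 = 1412.9
R = 879.3 / 1412.9 = 0.6223

0.6223


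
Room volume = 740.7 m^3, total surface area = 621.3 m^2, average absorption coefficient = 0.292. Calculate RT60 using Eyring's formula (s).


Given values:
  V = 740.7 m^3, S = 621.3 m^2, alpha = 0.292
Formula: RT60 = 0.161 * V / (-S * ln(1 - alpha))
Compute ln(1 - 0.292) = ln(0.708) = -0.345311
Denominator: -621.3 * -0.345311 = 214.5417
Numerator: 0.161 * 740.7 = 119.2527
RT60 = 119.2527 / 214.5417 = 0.556

0.556 s


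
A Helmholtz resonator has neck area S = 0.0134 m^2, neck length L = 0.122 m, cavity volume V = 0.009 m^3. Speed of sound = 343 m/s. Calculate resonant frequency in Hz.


Given values:
  S = 0.0134 m^2, L = 0.122 m, V = 0.009 m^3, c = 343 m/s
Formula: f = (c / (2*pi)) * sqrt(S / (V * L))
Compute V * L = 0.009 * 0.122 = 0.001098
Compute S / (V * L) = 0.0134 / 0.001098 = 12.204
Compute sqrt(12.204) = 3.493422
Compute c / (2*pi) = 343 / 6.283185 = 54.590148
f = 54.590148 * 3.493422 = 190.71

190.71 Hz


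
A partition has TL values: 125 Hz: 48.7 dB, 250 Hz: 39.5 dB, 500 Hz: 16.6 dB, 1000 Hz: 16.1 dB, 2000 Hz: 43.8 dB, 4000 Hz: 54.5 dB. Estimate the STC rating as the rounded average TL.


Given TL values at each frequency:
  125 Hz: 48.7 dB
  250 Hz: 39.5 dB
  500 Hz: 16.6 dB
  1000 Hz: 16.1 dB
  2000 Hz: 43.8 dB
  4000 Hz: 54.5 dB
Formula: STC ~ round(average of TL values)
Sum = 48.7 + 39.5 + 16.6 + 16.1 + 43.8 + 54.5 = 219.2
Average = 219.2 / 6 = 36.53
Rounded: 37

37


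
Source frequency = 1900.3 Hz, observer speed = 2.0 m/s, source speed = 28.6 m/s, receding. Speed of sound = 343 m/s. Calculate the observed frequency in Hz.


Given values:
  f_s = 1900.3 Hz, v_o = 2.0 m/s, v_s = 28.6 m/s
  Direction: receding
Formula: f_o = f_s * (c - v_o) / (c + v_s)
Numerator: c - v_o = 343 - 2.0 = 341.0
Denominator: c + v_s = 343 + 28.6 = 371.6
f_o = 1900.3 * 341.0 / 371.6 = 1743.82

1743.82 Hz


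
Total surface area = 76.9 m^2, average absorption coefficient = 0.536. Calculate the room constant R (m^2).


Given values:
  S = 76.9 m^2, alpha = 0.536
Formula: R = S * alpha / (1 - alpha)
Numerator: 76.9 * 0.536 = 41.2184
Denominator: 1 - 0.536 = 0.464
R = 41.2184 / 0.464 = 88.83

88.83 m^2


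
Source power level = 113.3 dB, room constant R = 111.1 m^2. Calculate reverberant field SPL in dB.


Given values:
  Lw = 113.3 dB, R = 111.1 m^2
Formula: SPL = Lw + 10 * log10(4 / R)
Compute 4 / R = 4 / 111.1 = 0.036004
Compute 10 * log10(0.036004) = -14.4365
SPL = 113.3 + (-14.4365) = 98.86

98.86 dB


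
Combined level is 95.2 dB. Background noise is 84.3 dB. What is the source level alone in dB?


Given values:
  L_total = 95.2 dB, L_bg = 84.3 dB
Formula: L_source = 10 * log10(10^(L_total/10) - 10^(L_bg/10))
Convert to linear:
  10^(95.2/10) = 3311311214.8259
  10^(84.3/10) = 269153480.3927
Difference: 3311311214.8259 - 269153480.3927 = 3042157734.4332
L_source = 10 * log10(3042157734.4332) = 94.83

94.83 dB


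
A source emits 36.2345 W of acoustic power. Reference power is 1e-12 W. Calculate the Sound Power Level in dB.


Given values:
  W = 36.2345 W
  W_ref = 1e-12 W
Formula: SWL = 10 * log10(W / W_ref)
Compute ratio: W / W_ref = 36234500000000
Compute log10: log10(36234500000000) = 13.559122
Multiply: SWL = 10 * 13.559122 = 135.59

135.59 dB


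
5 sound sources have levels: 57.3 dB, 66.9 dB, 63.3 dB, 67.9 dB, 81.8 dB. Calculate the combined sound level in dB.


Formula: L_total = 10 * log10( sum(10^(Li/10)) )
  Source 1: 10^(57.3/10) = 537031.7964
  Source 2: 10^(66.9/10) = 4897788.1937
  Source 3: 10^(63.3/10) = 2137962.0895
  Source 4: 10^(67.9/10) = 6165950.0186
  Source 5: 10^(81.8/10) = 151356124.8436
Sum of linear values = 165094856.9418
L_total = 10 * log10(165094856.9418) = 82.18

82.18 dB


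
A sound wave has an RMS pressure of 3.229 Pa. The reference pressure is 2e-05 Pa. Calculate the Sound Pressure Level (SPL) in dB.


Given values:
  p = 3.229 Pa
  p_ref = 2e-05 Pa
Formula: SPL = 20 * log10(p / p_ref)
Compute ratio: p / p_ref = 3.229 / 2e-05 = 161450
Compute log10: log10(161450) = 5.208038
Multiply: SPL = 20 * 5.208038 = 104.16

104.16 dB


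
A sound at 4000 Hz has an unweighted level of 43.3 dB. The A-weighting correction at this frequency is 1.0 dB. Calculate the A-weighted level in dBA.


Given values:
  SPL = 43.3 dB
  A-weighting at 4000 Hz = 1.0 dB
Formula: L_A = SPL + A_weight
L_A = 43.3 + (1.0)
L_A = 44.3

44.3 dBA


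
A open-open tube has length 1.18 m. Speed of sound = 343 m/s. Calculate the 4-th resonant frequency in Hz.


Given values:
  Tube type: open-open, L = 1.18 m, c = 343 m/s, n = 4
Formula: f_n = n * c / (2 * L)
Compute 2 * L = 2 * 1.18 = 2.36
f = 4 * 343 / 2.36
f = 581.36

581.36 Hz


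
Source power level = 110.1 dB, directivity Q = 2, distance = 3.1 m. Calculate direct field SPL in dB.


Given values:
  Lw = 110.1 dB, Q = 2, r = 3.1 m
Formula: SPL = Lw + 10 * log10(Q / (4 * pi * r^2))
Compute 4 * pi * r^2 = 4 * pi * 3.1^2 = 120.7628
Compute Q / denom = 2 / 120.7628 = 0.01656139
Compute 10 * log10(0.01656139) = -17.809
SPL = 110.1 + (-17.809) = 92.29

92.29 dB


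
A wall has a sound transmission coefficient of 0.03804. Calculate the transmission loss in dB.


Given values:
  tau = 0.03804
Formula: TL = 10 * log10(1 / tau)
Compute 1 / tau = 1 / 0.03804 = 26.2881
Compute log10(26.2881) = 1.419759
TL = 10 * 1.419759 = 14.2

14.2 dB


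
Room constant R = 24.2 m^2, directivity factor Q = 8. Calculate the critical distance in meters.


Given values:
  R = 24.2 m^2, Q = 8
Formula: d_c = 0.141 * sqrt(Q * R)
Compute Q * R = 8 * 24.2 = 193.6
Compute sqrt(193.6) = 13.914
d_c = 0.141 * 13.914 = 1.962

1.962 m


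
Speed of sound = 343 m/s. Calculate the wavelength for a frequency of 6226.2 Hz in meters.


Given values:
  c = 343 m/s, f = 6226.2 Hz
Formula: lambda = c / f
lambda = 343 / 6226.2
lambda = 0.0551

0.0551 m


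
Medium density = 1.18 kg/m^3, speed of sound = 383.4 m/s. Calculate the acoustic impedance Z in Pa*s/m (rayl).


Given values:
  rho = 1.18 kg/m^3
  c = 383.4 m/s
Formula: Z = rho * c
Z = 1.18 * 383.4
Z = 452.41

452.41 rayl


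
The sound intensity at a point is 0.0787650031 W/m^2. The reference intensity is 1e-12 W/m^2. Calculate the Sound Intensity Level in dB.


Given values:
  I = 0.0787650031 W/m^2
  I_ref = 1e-12 W/m^2
Formula: SIL = 10 * log10(I / I_ref)
Compute ratio: I / I_ref = 78765003100
Compute log10: log10(78765003100) = 10.896333
Multiply: SIL = 10 * 10.896333 = 108.96

108.96 dB


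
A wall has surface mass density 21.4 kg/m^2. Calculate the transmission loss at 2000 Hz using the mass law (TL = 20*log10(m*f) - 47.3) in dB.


Given values:
  m = 21.4 kg/m^2, f = 2000 Hz
Formula: TL = 20 * log10(m * f) - 47.3
Compute m * f = 21.4 * 2000 = 42800.0
Compute log10(42800.0) = 4.631444
Compute 20 * 4.631444 = 92.6289
TL = 92.6289 - 47.3 = 45.33

45.33 dB


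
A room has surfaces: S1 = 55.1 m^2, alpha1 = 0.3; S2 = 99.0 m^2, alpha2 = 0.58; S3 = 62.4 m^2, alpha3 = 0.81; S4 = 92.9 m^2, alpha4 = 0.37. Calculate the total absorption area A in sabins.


Given surfaces:
  Surface 1: 55.1 * 0.3 = 16.53
  Surface 2: 99.0 * 0.58 = 57.42
  Surface 3: 62.4 * 0.81 = 50.544
  Surface 4: 92.9 * 0.37 = 34.373
Formula: A = sum(Si * alpha_i)
A = 16.53 + 57.42 + 50.544 + 34.373
A = 158.87

158.87 sabins


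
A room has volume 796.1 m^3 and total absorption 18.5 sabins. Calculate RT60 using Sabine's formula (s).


Given values:
  V = 796.1 m^3
  A = 18.5 sabins
Formula: RT60 = 0.161 * V / A
Numerator: 0.161 * 796.1 = 128.1721
RT60 = 128.1721 / 18.5 = 6.928

6.928 s


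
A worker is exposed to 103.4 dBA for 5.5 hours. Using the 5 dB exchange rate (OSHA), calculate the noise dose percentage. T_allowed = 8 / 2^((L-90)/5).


Given values:
  L = 103.4 dBA, T = 5.5 hours
Formula: T_allowed = 8 / 2^((L - 90) / 5)
Compute exponent: (103.4 - 90) / 5 = 2.68
Compute 2^(2.68) = 6.408559
T_allowed = 8 / 6.408559 = 1.248331 hours
Dose = (T / T_allowed) * 100
Dose = (5.5 / 1.248331) * 100 = 440.59

440.59 %
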